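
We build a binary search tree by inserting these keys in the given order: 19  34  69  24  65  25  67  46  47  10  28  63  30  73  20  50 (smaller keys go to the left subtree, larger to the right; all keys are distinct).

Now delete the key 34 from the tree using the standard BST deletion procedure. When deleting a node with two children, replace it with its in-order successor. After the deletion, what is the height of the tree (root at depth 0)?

6

Insert 19: tree is empty, so 19 becomes the root.
Insert 34: 34 > 19 → go right. Place as right child of 19.
Insert 69: 69 > 19 → go right; 69 > 34 → go right. Place as right child of 34.
Insert 24: 24 > 19 → go right; 24 < 34 → go left. Place as left child of 34.
Insert 65: 65 > 19 → go right; 65 > 34 → go right; 65 < 69 → go left. Place as left child of 69.
Insert 25: 25 > 19 → go right; 25 < 34 → go left; 25 > 24 → go right. Place as right child of 24.
Insert 67: 67 > 19 → go right; 67 > 34 → go right; 67 < 69 → go left; 67 > 65 → go right. Place as right child of 65.
Insert 46: 46 > 19 → go right; 46 > 34 → go right; 46 < 69 → go left; 46 < 65 → go left. Place as left child of 65.
Insert 47: 47 > 19 → go right; 47 > 34 → go right; 47 < 69 → go left; 47 < 65 → go left; 47 > 46 → go right. Place as right child of 46.
Insert 10: 10 < 19 → go left. Place as left child of 19.
Insert 28: 28 > 19 → go right; 28 < 34 → go left; 28 > 24 → go right; 28 > 25 → go right. Place as right child of 25.
Insert 63: 63 > 19 → go right; 63 > 34 → go right; 63 < 69 → go left; 63 < 65 → go left; 63 > 46 → go right; 63 > 47 → go right. Place as right child of 47.
Insert 30: 30 > 19 → go right; 30 < 34 → go left; 30 > 24 → go right; 30 > 25 → go right; 30 > 28 → go right. Place as right child of 28.
Insert 73: 73 > 19 → go right; 73 > 34 → go right; 73 > 69 → go right. Place as right child of 69.
Insert 20: 20 > 19 → go right; 20 < 34 → go left; 20 < 24 → go left. Place as left child of 24.
Insert 50: 50 > 19 → go right; 50 > 34 → go right; 50 < 69 → go left; 50 < 65 → go left; 50 > 46 → go right; 50 > 47 → go right; 50 < 63 → go left. Place as left child of 63.

Delete 34 (two children — replace with in-order successor).
After deletion, deepest node is 50 at depth 6.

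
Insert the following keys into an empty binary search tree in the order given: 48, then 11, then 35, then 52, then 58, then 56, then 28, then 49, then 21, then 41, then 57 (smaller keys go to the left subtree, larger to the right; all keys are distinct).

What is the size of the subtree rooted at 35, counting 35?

Insert 48: tree is empty, so 48 becomes the root.
Insert 11: 11 < 48 → go left. Place as left child of 48.
Insert 35: 35 < 48 → go left; 35 > 11 → go right. Place as right child of 11.
Insert 52: 52 > 48 → go right. Place as right child of 48.
Insert 58: 58 > 48 → go right; 58 > 52 → go right. Place as right child of 52.
Insert 56: 56 > 48 → go right; 56 > 52 → go right; 56 < 58 → go left. Place as left child of 58.
Insert 28: 28 < 48 → go left; 28 > 11 → go right; 28 < 35 → go left. Place as left child of 35.
Insert 49: 49 > 48 → go right; 49 < 52 → go left. Place as left child of 52.
Insert 21: 21 < 48 → go left; 21 > 11 → go right; 21 < 35 → go left; 21 < 28 → go left. Place as left child of 28.
Insert 41: 41 < 48 → go left; 41 > 11 → go right; 41 > 35 → go right. Place as right child of 35.
Insert 57: 57 > 48 → go right; 57 > 52 → go right; 57 < 58 → go left; 57 > 56 → go right. Place as right child of 56.

Subtree rooted at 35 contains: 35, 28, 21, 41 — 4 nodes.

4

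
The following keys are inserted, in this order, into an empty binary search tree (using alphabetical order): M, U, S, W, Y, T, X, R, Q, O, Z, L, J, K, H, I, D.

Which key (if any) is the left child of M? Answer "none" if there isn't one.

Insert M: tree is empty, so M becomes the root.
Insert U: U > M → go right. Place as right child of M.
Insert S: S > M → go right; S < U → go left. Place as left child of U.
Insert W: W > M → go right; W > U → go right. Place as right child of U.
Insert Y: Y > M → go right; Y > U → go right; Y > W → go right. Place as right child of W.
Insert T: T > M → go right; T < U → go left; T > S → go right. Place as right child of S.
Insert X: X > M → go right; X > U → go right; X > W → go right; X < Y → go left. Place as left child of Y.
Insert R: R > M → go right; R < U → go left; R < S → go left. Place as left child of S.
Insert Q: Q > M → go right; Q < U → go left; Q < S → go left; Q < R → go left. Place as left child of R.
Insert O: O > M → go right; O < U → go left; O < S → go left; O < R → go left; O < Q → go left. Place as left child of Q.
Insert Z: Z > M → go right; Z > U → go right; Z > W → go right; Z > Y → go right. Place as right child of Y.
Insert L: L < M → go left. Place as left child of M.
Insert J: J < M → go left; J < L → go left. Place as left child of L.
Insert K: K < M → go left; K < L → go left; K > J → go right. Place as right child of J.
Insert H: H < M → go left; H < L → go left; H < J → go left. Place as left child of J.
Insert I: I < M → go left; I < L → go left; I < J → go left; I > H → go right. Place as right child of H.
Insert D: D < M → go left; D < L → go left; D < J → go left; D < H → go left. Place as left child of H.

L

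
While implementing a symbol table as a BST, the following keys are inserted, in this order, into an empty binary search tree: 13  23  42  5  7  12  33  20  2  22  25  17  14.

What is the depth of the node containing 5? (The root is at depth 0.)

1

13: root
23: right child of 13 (depth 1)
42: right child of 23 (depth 2)
5: left child of 13 (depth 1)
7: right child of 5 (depth 2)
12: right child of 7 (depth 3)
33: left child of 42 (depth 3)
20: left child of 23 (depth 2)
2: left child of 5 (depth 2)
22: right child of 20 (depth 3)
25: left child of 33 (depth 4)
17: left child of 20 (depth 3)
14: left child of 17 (depth 4)

Path to 5: 13 → 5, which is 1 edge.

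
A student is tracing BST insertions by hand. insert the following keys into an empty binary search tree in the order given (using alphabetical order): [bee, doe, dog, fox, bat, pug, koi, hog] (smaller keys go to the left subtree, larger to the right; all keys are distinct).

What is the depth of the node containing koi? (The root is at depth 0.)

5

Insert bee: tree is empty, so bee becomes the root.
Insert doe: doe > bee → go right. Place as right child of bee.
Insert dog: dog > bee → go right; dog > doe → go right. Place as right child of doe.
Insert fox: fox > bee → go right; fox > doe → go right; fox > dog → go right. Place as right child of dog.
Insert bat: bat < bee → go left. Place as left child of bee.
Insert pug: pug > bee → go right; pug > doe → go right; pug > dog → go right; pug > fox → go right. Place as right child of fox.
Insert koi: koi > bee → go right; koi > doe → go right; koi > dog → go right; koi > fox → go right; koi < pug → go left. Place as left child of pug.
Insert hog: hog > bee → go right; hog > doe → go right; hog > dog → go right; hog > fox → go right; hog < pug → go left; hog < koi → go left. Place as left child of koi.

Path to koi: bee → doe → dog → fox → pug → koi, which is 5 edges.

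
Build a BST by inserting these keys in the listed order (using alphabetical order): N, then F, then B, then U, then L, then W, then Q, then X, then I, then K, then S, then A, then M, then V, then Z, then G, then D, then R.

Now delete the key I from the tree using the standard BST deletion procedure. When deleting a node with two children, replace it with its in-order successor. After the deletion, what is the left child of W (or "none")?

Insert N: tree is empty, so N becomes the root.
Insert F: F < N → go left. Place as left child of N.
Insert B: B < N → go left; B < F → go left. Place as left child of F.
Insert U: U > N → go right. Place as right child of N.
Insert L: L < N → go left; L > F → go right. Place as right child of F.
Insert W: W > N → go right; W > U → go right. Place as right child of U.
Insert Q: Q > N → go right; Q < U → go left. Place as left child of U.
Insert X: X > N → go right; X > U → go right; X > W → go right. Place as right child of W.
Insert I: I < N → go left; I > F → go right; I < L → go left. Place as left child of L.
Insert K: K < N → go left; K > F → go right; K < L → go left; K > I → go right. Place as right child of I.
Insert S: S > N → go right; S < U → go left; S > Q → go right. Place as right child of Q.
Insert A: A < N → go left; A < F → go left; A < B → go left. Place as left child of B.
Insert M: M < N → go left; M > F → go right; M > L → go right. Place as right child of L.
Insert V: V > N → go right; V > U → go right; V < W → go left. Place as left child of W.
Insert Z: Z > N → go right; Z > U → go right; Z > W → go right; Z > X → go right. Place as right child of X.
Insert G: G < N → go left; G > F → go right; G < L → go left; G < I → go left. Place as left child of I.
Insert D: D < N → go left; D < F → go left; D > B → go right. Place as right child of B.
Insert R: R > N → go right; R < U → go left; R > Q → go right; R < S → go left. Place as left child of S.

Delete I (two children — replace with in-order successor).
After deletion, W's left child: V.

V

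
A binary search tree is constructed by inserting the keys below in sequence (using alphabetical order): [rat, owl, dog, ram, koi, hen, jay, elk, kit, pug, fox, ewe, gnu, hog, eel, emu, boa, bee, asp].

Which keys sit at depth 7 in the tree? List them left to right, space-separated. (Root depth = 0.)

Insert rat: tree is empty, so rat becomes the root.
Insert owl: owl < rat → go left. Place as left child of rat.
Insert dog: dog < rat → go left; dog < owl → go left. Place as left child of owl.
Insert ram: ram < rat → go left; ram > owl → go right. Place as right child of owl.
Insert koi: koi < rat → go left; koi < owl → go left; koi > dog → go right. Place as right child of dog.
Insert hen: hen < rat → go left; hen < owl → go left; hen > dog → go right; hen < koi → go left. Place as left child of koi.
Insert jay: jay < rat → go left; jay < owl → go left; jay > dog → go right; jay < koi → go left; jay > hen → go right. Place as right child of hen.
Insert elk: elk < rat → go left; elk < owl → go left; elk > dog → go right; elk < koi → go left; elk < hen → go left. Place as left child of hen.
Insert kit: kit < rat → go left; kit < owl → go left; kit > dog → go right; kit < koi → go left; kit > hen → go right; kit > jay → go right. Place as right child of jay.
Insert pug: pug < rat → go left; pug > owl → go right; pug < ram → go left. Place as left child of ram.
Insert fox: fox < rat → go left; fox < owl → go left; fox > dog → go right; fox < koi → go left; fox < hen → go left; fox > elk → go right. Place as right child of elk.
Insert ewe: ewe < rat → go left; ewe < owl → go left; ewe > dog → go right; ewe < koi → go left; ewe < hen → go left; ewe > elk → go right; ewe < fox → go left. Place as left child of fox.
Insert gnu: gnu < rat → go left; gnu < owl → go left; gnu > dog → go right; gnu < koi → go left; gnu < hen → go left; gnu > elk → go right; gnu > fox → go right. Place as right child of fox.
Insert hog: hog < rat → go left; hog < owl → go left; hog > dog → go right; hog < koi → go left; hog > hen → go right; hog < jay → go left. Place as left child of jay.
Insert eel: eel < rat → go left; eel < owl → go left; eel > dog → go right; eel < koi → go left; eel < hen → go left; eel < elk → go left. Place as left child of elk.
Insert emu: emu < rat → go left; emu < owl → go left; emu > dog → go right; emu < koi → go left; emu < hen → go left; emu > elk → go right; emu < fox → go left; emu < ewe → go left. Place as left child of ewe.
Insert boa: boa < rat → go left; boa < owl → go left; boa < dog → go left. Place as left child of dog.
Insert bee: bee < rat → go left; bee < owl → go left; bee < dog → go left; bee < boa → go left. Place as left child of boa.
Insert asp: asp < rat → go left; asp < owl → go left; asp < dog → go left; asp < boa → go left; asp < bee → go left. Place as left child of bee.

ewe gnu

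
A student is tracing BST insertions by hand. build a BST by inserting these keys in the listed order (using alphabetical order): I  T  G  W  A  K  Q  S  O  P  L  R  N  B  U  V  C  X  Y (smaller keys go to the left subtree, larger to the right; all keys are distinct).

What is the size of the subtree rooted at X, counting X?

I: root
T: right child of I (depth 1)
G: left child of I (depth 1)
W: right child of T (depth 2)
A: left child of G (depth 2)
K: left child of T (depth 2)
Q: right child of K (depth 3)
S: right child of Q (depth 4)
O: left child of Q (depth 4)
P: right child of O (depth 5)
L: left child of O (depth 5)
R: left child of S (depth 5)
N: right child of L (depth 6)
B: right child of A (depth 3)
U: left child of W (depth 3)
V: right child of U (depth 4)
C: right child of B (depth 4)
X: right child of W (depth 3)
Y: right child of X (depth 4)

Subtree rooted at X contains: X, Y — 2 nodes.

2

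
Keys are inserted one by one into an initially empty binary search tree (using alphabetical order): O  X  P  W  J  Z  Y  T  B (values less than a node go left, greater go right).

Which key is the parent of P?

X

O: root
X: right child of O (depth 1)
P: left child of X (depth 2)
W: right child of P (depth 3)
J: left child of O (depth 1)
Z: right child of X (depth 2)
Y: left child of Z (depth 3)
T: left child of W (depth 4)
B: left child of J (depth 2)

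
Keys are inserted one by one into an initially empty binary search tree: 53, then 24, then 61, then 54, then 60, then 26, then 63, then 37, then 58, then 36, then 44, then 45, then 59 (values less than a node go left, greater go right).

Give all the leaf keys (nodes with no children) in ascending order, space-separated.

36 45 59 63

53: root
24: left child of 53 (depth 1)
61: right child of 53 (depth 1)
54: left child of 61 (depth 2)
60: right child of 54 (depth 3)
26: right child of 24 (depth 2)
63: right child of 61 (depth 2)
37: right child of 26 (depth 3)
58: left child of 60 (depth 4)
36: left child of 37 (depth 4)
44: right child of 37 (depth 4)
45: right child of 44 (depth 5)
59: right child of 58 (depth 5)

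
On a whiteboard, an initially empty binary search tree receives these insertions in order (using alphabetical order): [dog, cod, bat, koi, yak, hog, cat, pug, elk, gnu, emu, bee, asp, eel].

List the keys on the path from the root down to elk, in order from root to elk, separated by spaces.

dog: root
cod: left child of dog (depth 1)
bat: left child of cod (depth 2)
koi: right child of dog (depth 1)
yak: right child of koi (depth 2)
hog: left child of koi (depth 2)
cat: right child of bat (depth 3)
pug: left child of yak (depth 3)
elk: left child of hog (depth 3)
gnu: right child of elk (depth 4)
emu: left child of gnu (depth 5)
bee: left child of cat (depth 4)
asp: left child of bat (depth 3)
eel: left child of elk (depth 4)

dog koi hog elk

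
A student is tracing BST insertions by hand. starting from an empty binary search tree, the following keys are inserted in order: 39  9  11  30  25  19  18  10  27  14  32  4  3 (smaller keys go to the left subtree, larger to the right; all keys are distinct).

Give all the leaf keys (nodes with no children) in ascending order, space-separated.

3 10 14 27 32

Insert 39: tree is empty, so 39 becomes the root.
Insert 9: 9 < 39 → go left. Place as left child of 39.
Insert 11: 11 < 39 → go left; 11 > 9 → go right. Place as right child of 9.
Insert 30: 30 < 39 → go left; 30 > 9 → go right; 30 > 11 → go right. Place as right child of 11.
Insert 25: 25 < 39 → go left; 25 > 9 → go right; 25 > 11 → go right; 25 < 30 → go left. Place as left child of 30.
Insert 19: 19 < 39 → go left; 19 > 9 → go right; 19 > 11 → go right; 19 < 30 → go left; 19 < 25 → go left. Place as left child of 25.
Insert 18: 18 < 39 → go left; 18 > 9 → go right; 18 > 11 → go right; 18 < 30 → go left; 18 < 25 → go left; 18 < 19 → go left. Place as left child of 19.
Insert 10: 10 < 39 → go left; 10 > 9 → go right; 10 < 11 → go left. Place as left child of 11.
Insert 27: 27 < 39 → go left; 27 > 9 → go right; 27 > 11 → go right; 27 < 30 → go left; 27 > 25 → go right. Place as right child of 25.
Insert 14: 14 < 39 → go left; 14 > 9 → go right; 14 > 11 → go right; 14 < 30 → go left; 14 < 25 → go left; 14 < 19 → go left; 14 < 18 → go left. Place as left child of 18.
Insert 32: 32 < 39 → go left; 32 > 9 → go right; 32 > 11 → go right; 32 > 30 → go right. Place as right child of 30.
Insert 4: 4 < 39 → go left; 4 < 9 → go left. Place as left child of 9.
Insert 3: 3 < 39 → go left; 3 < 9 → go left; 3 < 4 → go left. Place as left child of 4.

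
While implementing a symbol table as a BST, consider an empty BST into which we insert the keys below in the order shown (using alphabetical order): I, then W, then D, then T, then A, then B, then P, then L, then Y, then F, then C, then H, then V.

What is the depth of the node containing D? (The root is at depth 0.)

I: root
W: right child of I (depth 1)
D: left child of I (depth 1)
T: left child of W (depth 2)
A: left child of D (depth 2)
B: right child of A (depth 3)
P: left child of T (depth 3)
L: left child of P (depth 4)
Y: right child of W (depth 2)
F: right child of D (depth 2)
C: right child of B (depth 4)
H: right child of F (depth 3)
V: right child of T (depth 3)

Path to D: I → D, which is 1 edge.

1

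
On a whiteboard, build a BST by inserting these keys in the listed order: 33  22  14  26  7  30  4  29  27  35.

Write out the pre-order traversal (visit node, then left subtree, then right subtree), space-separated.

33 22 14 7 4 26 30 29 27 35

Insert 33: tree is empty, so 33 becomes the root.
Insert 22: 22 < 33 → go left. Place as left child of 33.
Insert 14: 14 < 33 → go left; 14 < 22 → go left. Place as left child of 22.
Insert 26: 26 < 33 → go left; 26 > 22 → go right. Place as right child of 22.
Insert 7: 7 < 33 → go left; 7 < 22 → go left; 7 < 14 → go left. Place as left child of 14.
Insert 30: 30 < 33 → go left; 30 > 22 → go right; 30 > 26 → go right. Place as right child of 26.
Insert 4: 4 < 33 → go left; 4 < 22 → go left; 4 < 14 → go left; 4 < 7 → go left. Place as left child of 7.
Insert 29: 29 < 33 → go left; 29 > 22 → go right; 29 > 26 → go right; 29 < 30 → go left. Place as left child of 30.
Insert 27: 27 < 33 → go left; 27 > 22 → go right; 27 > 26 → go right; 27 < 30 → go left; 27 < 29 → go left. Place as left child of 29.
Insert 35: 35 > 33 → go right. Place as right child of 33.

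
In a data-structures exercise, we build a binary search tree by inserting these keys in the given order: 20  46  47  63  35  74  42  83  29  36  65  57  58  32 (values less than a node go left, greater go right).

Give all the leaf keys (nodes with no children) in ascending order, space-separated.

20: root
46: right child of 20 (depth 1)
47: right child of 46 (depth 2)
63: right child of 47 (depth 3)
35: left child of 46 (depth 2)
74: right child of 63 (depth 4)
42: right child of 35 (depth 3)
83: right child of 74 (depth 5)
29: left child of 35 (depth 3)
36: left child of 42 (depth 4)
65: left child of 74 (depth 5)
57: left child of 63 (depth 4)
58: right child of 57 (depth 5)
32: right child of 29 (depth 4)

32 36 58 65 83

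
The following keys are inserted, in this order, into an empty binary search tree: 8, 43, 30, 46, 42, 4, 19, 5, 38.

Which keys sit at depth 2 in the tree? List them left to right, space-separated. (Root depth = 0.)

Insert 8: tree is empty, so 8 becomes the root.
Insert 43: 43 > 8 → go right. Place as right child of 8.
Insert 30: 30 > 8 → go right; 30 < 43 → go left. Place as left child of 43.
Insert 46: 46 > 8 → go right; 46 > 43 → go right. Place as right child of 43.
Insert 42: 42 > 8 → go right; 42 < 43 → go left; 42 > 30 → go right. Place as right child of 30.
Insert 4: 4 < 8 → go left. Place as left child of 8.
Insert 19: 19 > 8 → go right; 19 < 43 → go left; 19 < 30 → go left. Place as left child of 30.
Insert 5: 5 < 8 → go left; 5 > 4 → go right. Place as right child of 4.
Insert 38: 38 > 8 → go right; 38 < 43 → go left; 38 > 30 → go right; 38 < 42 → go left. Place as left child of 42.

5 30 46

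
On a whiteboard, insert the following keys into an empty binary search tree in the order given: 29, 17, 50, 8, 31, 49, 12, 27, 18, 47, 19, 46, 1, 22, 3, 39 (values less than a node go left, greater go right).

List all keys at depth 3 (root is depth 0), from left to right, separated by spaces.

Insert 29: tree is empty, so 29 becomes the root.
Insert 17: 17 < 29 → go left. Place as left child of 29.
Insert 50: 50 > 29 → go right. Place as right child of 29.
Insert 8: 8 < 29 → go left; 8 < 17 → go left. Place as left child of 17.
Insert 31: 31 > 29 → go right; 31 < 50 → go left. Place as left child of 50.
Insert 49: 49 > 29 → go right; 49 < 50 → go left; 49 > 31 → go right. Place as right child of 31.
Insert 12: 12 < 29 → go left; 12 < 17 → go left; 12 > 8 → go right. Place as right child of 8.
Insert 27: 27 < 29 → go left; 27 > 17 → go right. Place as right child of 17.
Insert 18: 18 < 29 → go left; 18 > 17 → go right; 18 < 27 → go left. Place as left child of 27.
Insert 47: 47 > 29 → go right; 47 < 50 → go left; 47 > 31 → go right; 47 < 49 → go left. Place as left child of 49.
Insert 19: 19 < 29 → go left; 19 > 17 → go right; 19 < 27 → go left; 19 > 18 → go right. Place as right child of 18.
Insert 46: 46 > 29 → go right; 46 < 50 → go left; 46 > 31 → go right; 46 < 49 → go left; 46 < 47 → go left. Place as left child of 47.
Insert 1: 1 < 29 → go left; 1 < 17 → go left; 1 < 8 → go left. Place as left child of 8.
Insert 22: 22 < 29 → go left; 22 > 17 → go right; 22 < 27 → go left; 22 > 18 → go right; 22 > 19 → go right. Place as right child of 19.
Insert 3: 3 < 29 → go left; 3 < 17 → go left; 3 < 8 → go left; 3 > 1 → go right. Place as right child of 1.
Insert 39: 39 > 29 → go right; 39 < 50 → go left; 39 > 31 → go right; 39 < 49 → go left; 39 < 47 → go left; 39 < 46 → go left. Place as left child of 46.

1 12 18 49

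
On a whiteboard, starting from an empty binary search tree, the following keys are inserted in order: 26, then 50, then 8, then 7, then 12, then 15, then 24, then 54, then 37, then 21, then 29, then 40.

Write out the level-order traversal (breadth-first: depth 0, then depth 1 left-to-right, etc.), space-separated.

Resulting structure (node: left, right):
  26: L=8, R=50
  50: L=37, R=54
  8: L=7, R=12
  7: L=–, R=–
  12: L=–, R=15
  15: L=–, R=24
  24: L=21, R=–
  54: L=–, R=–
  37: L=29, R=40
  21: L=–, R=–
  29: L=–, R=–
  40: L=–, R=–

26 8 50 7 12 37 54 15 29 40 24 21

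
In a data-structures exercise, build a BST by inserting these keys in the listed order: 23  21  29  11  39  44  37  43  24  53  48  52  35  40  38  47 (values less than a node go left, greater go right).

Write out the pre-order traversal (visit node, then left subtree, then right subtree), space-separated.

23 21 11 29 24 39 37 35 38 44 43 40 53 48 47 52

23: root
21: left child of 23 (depth 1)
29: right child of 23 (depth 1)
11: left child of 21 (depth 2)
39: right child of 29 (depth 2)
44: right child of 39 (depth 3)
37: left child of 39 (depth 3)
43: left child of 44 (depth 4)
24: left child of 29 (depth 2)
53: right child of 44 (depth 4)
48: left child of 53 (depth 5)
52: right child of 48 (depth 6)
35: left child of 37 (depth 4)
40: left child of 43 (depth 5)
38: right child of 37 (depth 4)
47: left child of 48 (depth 6)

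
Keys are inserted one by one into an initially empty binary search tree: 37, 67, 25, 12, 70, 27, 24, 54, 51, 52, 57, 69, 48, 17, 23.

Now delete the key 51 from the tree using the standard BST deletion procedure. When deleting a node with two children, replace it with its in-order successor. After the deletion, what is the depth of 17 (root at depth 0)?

4

Insert 37: tree is empty, so 37 becomes the root.
Insert 67: 67 > 37 → go right. Place as right child of 37.
Insert 25: 25 < 37 → go left. Place as left child of 37.
Insert 12: 12 < 37 → go left; 12 < 25 → go left. Place as left child of 25.
Insert 70: 70 > 37 → go right; 70 > 67 → go right. Place as right child of 67.
Insert 27: 27 < 37 → go left; 27 > 25 → go right. Place as right child of 25.
Insert 24: 24 < 37 → go left; 24 < 25 → go left; 24 > 12 → go right. Place as right child of 12.
Insert 54: 54 > 37 → go right; 54 < 67 → go left. Place as left child of 67.
Insert 51: 51 > 37 → go right; 51 < 67 → go left; 51 < 54 → go left. Place as left child of 54.
Insert 52: 52 > 37 → go right; 52 < 67 → go left; 52 < 54 → go left; 52 > 51 → go right. Place as right child of 51.
Insert 57: 57 > 37 → go right; 57 < 67 → go left; 57 > 54 → go right. Place as right child of 54.
Insert 69: 69 > 37 → go right; 69 > 67 → go right; 69 < 70 → go left. Place as left child of 70.
Insert 48: 48 > 37 → go right; 48 < 67 → go left; 48 < 54 → go left; 48 < 51 → go left. Place as left child of 51.
Insert 17: 17 < 37 → go left; 17 < 25 → go left; 17 > 12 → go right; 17 < 24 → go left. Place as left child of 24.
Insert 23: 23 < 37 → go left; 23 < 25 → go left; 23 > 12 → go right; 23 < 24 → go left; 23 > 17 → go right. Place as right child of 17.

Delete 51 (two children — replace with in-order successor).
After deletion, path to 17: 37 → 25 → 12 → 24 → 17.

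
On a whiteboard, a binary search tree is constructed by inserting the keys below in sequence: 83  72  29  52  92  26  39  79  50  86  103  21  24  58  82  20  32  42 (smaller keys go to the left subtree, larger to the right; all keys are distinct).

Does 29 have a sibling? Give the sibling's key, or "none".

Insert 83: tree is empty, so 83 becomes the root.
Insert 72: 72 < 83 → go left. Place as left child of 83.
Insert 29: 29 < 83 → go left; 29 < 72 → go left. Place as left child of 72.
Insert 52: 52 < 83 → go left; 52 < 72 → go left; 52 > 29 → go right. Place as right child of 29.
Insert 92: 92 > 83 → go right. Place as right child of 83.
Insert 26: 26 < 83 → go left; 26 < 72 → go left; 26 < 29 → go left. Place as left child of 29.
Insert 39: 39 < 83 → go left; 39 < 72 → go left; 39 > 29 → go right; 39 < 52 → go left. Place as left child of 52.
Insert 79: 79 < 83 → go left; 79 > 72 → go right. Place as right child of 72.
Insert 50: 50 < 83 → go left; 50 < 72 → go left; 50 > 29 → go right; 50 < 52 → go left; 50 > 39 → go right. Place as right child of 39.
Insert 86: 86 > 83 → go right; 86 < 92 → go left. Place as left child of 92.
Insert 103: 103 > 83 → go right; 103 > 92 → go right. Place as right child of 92.
Insert 21: 21 < 83 → go left; 21 < 72 → go left; 21 < 29 → go left; 21 < 26 → go left. Place as left child of 26.
Insert 24: 24 < 83 → go left; 24 < 72 → go left; 24 < 29 → go left; 24 < 26 → go left; 24 > 21 → go right. Place as right child of 21.
Insert 58: 58 < 83 → go left; 58 < 72 → go left; 58 > 29 → go right; 58 > 52 → go right. Place as right child of 52.
Insert 82: 82 < 83 → go left; 82 > 72 → go right; 82 > 79 → go right. Place as right child of 79.
Insert 20: 20 < 83 → go left; 20 < 72 → go left; 20 < 29 → go left; 20 < 26 → go left; 20 < 21 → go left. Place as left child of 21.
Insert 32: 32 < 83 → go left; 32 < 72 → go left; 32 > 29 → go right; 32 < 52 → go left; 32 < 39 → go left. Place as left child of 39.
Insert 42: 42 < 83 → go left; 42 < 72 → go left; 42 > 29 → go right; 42 < 52 → go left; 42 > 39 → go right; 42 < 50 → go left. Place as left child of 50.

29's parent is 72; the other child of 72 is 79.

79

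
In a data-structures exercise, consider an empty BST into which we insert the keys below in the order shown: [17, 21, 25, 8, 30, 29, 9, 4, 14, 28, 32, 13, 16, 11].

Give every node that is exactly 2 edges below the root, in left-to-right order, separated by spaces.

Insert 17: tree is empty, so 17 becomes the root.
Insert 21: 21 > 17 → go right. Place as right child of 17.
Insert 25: 25 > 17 → go right; 25 > 21 → go right. Place as right child of 21.
Insert 8: 8 < 17 → go left. Place as left child of 17.
Insert 30: 30 > 17 → go right; 30 > 21 → go right; 30 > 25 → go right. Place as right child of 25.
Insert 29: 29 > 17 → go right; 29 > 21 → go right; 29 > 25 → go right; 29 < 30 → go left. Place as left child of 30.
Insert 9: 9 < 17 → go left; 9 > 8 → go right. Place as right child of 8.
Insert 4: 4 < 17 → go left; 4 < 8 → go left. Place as left child of 8.
Insert 14: 14 < 17 → go left; 14 > 8 → go right; 14 > 9 → go right. Place as right child of 9.
Insert 28: 28 > 17 → go right; 28 > 21 → go right; 28 > 25 → go right; 28 < 30 → go left; 28 < 29 → go left. Place as left child of 29.
Insert 32: 32 > 17 → go right; 32 > 21 → go right; 32 > 25 → go right; 32 > 30 → go right. Place as right child of 30.
Insert 13: 13 < 17 → go left; 13 > 8 → go right; 13 > 9 → go right; 13 < 14 → go left. Place as left child of 14.
Insert 16: 16 < 17 → go left; 16 > 8 → go right; 16 > 9 → go right; 16 > 14 → go right. Place as right child of 14.
Insert 11: 11 < 17 → go left; 11 > 8 → go right; 11 > 9 → go right; 11 < 14 → go left; 11 < 13 → go left. Place as left child of 13.

4 9 25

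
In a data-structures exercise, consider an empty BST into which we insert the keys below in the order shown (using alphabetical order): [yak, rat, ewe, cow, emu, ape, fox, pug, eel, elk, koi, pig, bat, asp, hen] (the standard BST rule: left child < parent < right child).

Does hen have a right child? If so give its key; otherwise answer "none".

none

Resulting structure (node: left, right):
  yak: L=rat, R=–
  rat: L=ewe, R=–
  ewe: L=cow, R=fox
  cow: L=ape, R=emu
  emu: L=eel, R=–
  ape: L=–, R=bat
  fox: L=–, R=pug
  pug: L=koi, R=–
  eel: L=–, R=elk
  elk: L=–, R=–
  koi: L=hen, R=pig
  pig: L=–, R=–
  bat: L=asp, R=–
  asp: L=–, R=–
  hen: L=–, R=–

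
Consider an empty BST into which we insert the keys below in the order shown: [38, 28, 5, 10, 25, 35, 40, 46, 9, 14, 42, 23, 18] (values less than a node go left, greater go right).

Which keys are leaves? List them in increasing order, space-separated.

38: root
28: left child of 38 (depth 1)
5: left child of 28 (depth 2)
10: right child of 5 (depth 3)
25: right child of 10 (depth 4)
35: right child of 28 (depth 2)
40: right child of 38 (depth 1)
46: right child of 40 (depth 2)
9: left child of 10 (depth 4)
14: left child of 25 (depth 5)
42: left child of 46 (depth 3)
23: right child of 14 (depth 6)
18: left child of 23 (depth 7)

9 18 35 42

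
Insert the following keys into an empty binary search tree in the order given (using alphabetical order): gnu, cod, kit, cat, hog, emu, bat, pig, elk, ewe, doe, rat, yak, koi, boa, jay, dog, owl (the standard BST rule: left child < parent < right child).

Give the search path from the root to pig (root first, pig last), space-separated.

Insert gnu: tree is empty, so gnu becomes the root.
Insert cod: cod < gnu → go left. Place as left child of gnu.
Insert kit: kit > gnu → go right. Place as right child of gnu.
Insert cat: cat < gnu → go left; cat < cod → go left. Place as left child of cod.
Insert hog: hog > gnu → go right; hog < kit → go left. Place as left child of kit.
Insert emu: emu < gnu → go left; emu > cod → go right. Place as right child of cod.
Insert bat: bat < gnu → go left; bat < cod → go left; bat < cat → go left. Place as left child of cat.
Insert pig: pig > gnu → go right; pig > kit → go right. Place as right child of kit.
Insert elk: elk < gnu → go left; elk > cod → go right; elk < emu → go left. Place as left child of emu.
Insert ewe: ewe < gnu → go left; ewe > cod → go right; ewe > emu → go right. Place as right child of emu.
Insert doe: doe < gnu → go left; doe > cod → go right; doe < emu → go left; doe < elk → go left. Place as left child of elk.
Insert rat: rat > gnu → go right; rat > kit → go right; rat > pig → go right. Place as right child of pig.
Insert yak: yak > gnu → go right; yak > kit → go right; yak > pig → go right; yak > rat → go right. Place as right child of rat.
Insert koi: koi > gnu → go right; koi > kit → go right; koi < pig → go left. Place as left child of pig.
Insert boa: boa < gnu → go left; boa < cod → go left; boa < cat → go left; boa > bat → go right. Place as right child of bat.
Insert jay: jay > gnu → go right; jay < kit → go left; jay > hog → go right. Place as right child of hog.
Insert dog: dog < gnu → go left; dog > cod → go right; dog < emu → go left; dog < elk → go left; dog > doe → go right. Place as right child of doe.
Insert owl: owl > gnu → go right; owl > kit → go right; owl < pig → go left; owl > koi → go right. Place as right child of koi.

gnu kit pig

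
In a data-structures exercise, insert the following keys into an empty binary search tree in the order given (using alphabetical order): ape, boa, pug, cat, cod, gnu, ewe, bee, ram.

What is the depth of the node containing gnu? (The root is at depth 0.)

5

ape: root
boa: right child of ape (depth 1)
pug: right child of boa (depth 2)
cat: left child of pug (depth 3)
cod: right child of cat (depth 4)
gnu: right child of cod (depth 5)
ewe: left child of gnu (depth 6)
bee: left child of boa (depth 2)
ram: right child of pug (depth 3)

Path to gnu: ape → boa → pug → cat → cod → gnu, which is 5 edges.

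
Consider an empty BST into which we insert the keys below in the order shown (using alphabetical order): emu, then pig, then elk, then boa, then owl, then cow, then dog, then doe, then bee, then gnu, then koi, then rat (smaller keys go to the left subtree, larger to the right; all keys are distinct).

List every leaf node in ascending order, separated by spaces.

bee doe koi rat

Insert emu: tree is empty, so emu becomes the root.
Insert pig: pig > emu → go right. Place as right child of emu.
Insert elk: elk < emu → go left. Place as left child of emu.
Insert boa: boa < emu → go left; boa < elk → go left. Place as left child of elk.
Insert owl: owl > emu → go right; owl < pig → go left. Place as left child of pig.
Insert cow: cow < emu → go left; cow < elk → go left; cow > boa → go right. Place as right child of boa.
Insert dog: dog < emu → go left; dog < elk → go left; dog > boa → go right; dog > cow → go right. Place as right child of cow.
Insert doe: doe < emu → go left; doe < elk → go left; doe > boa → go right; doe > cow → go right; doe < dog → go left. Place as left child of dog.
Insert bee: bee < emu → go left; bee < elk → go left; bee < boa → go left. Place as left child of boa.
Insert gnu: gnu > emu → go right; gnu < pig → go left; gnu < owl → go left. Place as left child of owl.
Insert koi: koi > emu → go right; koi < pig → go left; koi < owl → go left; koi > gnu → go right. Place as right child of gnu.
Insert rat: rat > emu → go right; rat > pig → go right. Place as right child of pig.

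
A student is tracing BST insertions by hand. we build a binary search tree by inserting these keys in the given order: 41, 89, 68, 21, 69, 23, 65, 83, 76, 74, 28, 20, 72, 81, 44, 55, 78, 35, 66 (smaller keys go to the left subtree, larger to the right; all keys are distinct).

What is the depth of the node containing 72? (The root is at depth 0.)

Insert 41: tree is empty, so 41 becomes the root.
Insert 89: 89 > 41 → go right. Place as right child of 41.
Insert 68: 68 > 41 → go right; 68 < 89 → go left. Place as left child of 89.
Insert 21: 21 < 41 → go left. Place as left child of 41.
Insert 69: 69 > 41 → go right; 69 < 89 → go left; 69 > 68 → go right. Place as right child of 68.
Insert 23: 23 < 41 → go left; 23 > 21 → go right. Place as right child of 21.
Insert 65: 65 > 41 → go right; 65 < 89 → go left; 65 < 68 → go left. Place as left child of 68.
Insert 83: 83 > 41 → go right; 83 < 89 → go left; 83 > 68 → go right; 83 > 69 → go right. Place as right child of 69.
Insert 76: 76 > 41 → go right; 76 < 89 → go left; 76 > 68 → go right; 76 > 69 → go right; 76 < 83 → go left. Place as left child of 83.
Insert 74: 74 > 41 → go right; 74 < 89 → go left; 74 > 68 → go right; 74 > 69 → go right; 74 < 83 → go left; 74 < 76 → go left. Place as left child of 76.
Insert 28: 28 < 41 → go left; 28 > 21 → go right; 28 > 23 → go right. Place as right child of 23.
Insert 20: 20 < 41 → go left; 20 < 21 → go left. Place as left child of 21.
Insert 72: 72 > 41 → go right; 72 < 89 → go left; 72 > 68 → go right; 72 > 69 → go right; 72 < 83 → go left; 72 < 76 → go left; 72 < 74 → go left. Place as left child of 74.
Insert 81: 81 > 41 → go right; 81 < 89 → go left; 81 > 68 → go right; 81 > 69 → go right; 81 < 83 → go left; 81 > 76 → go right. Place as right child of 76.
Insert 44: 44 > 41 → go right; 44 < 89 → go left; 44 < 68 → go left; 44 < 65 → go left. Place as left child of 65.
Insert 55: 55 > 41 → go right; 55 < 89 → go left; 55 < 68 → go left; 55 < 65 → go left; 55 > 44 → go right. Place as right child of 44.
Insert 78: 78 > 41 → go right; 78 < 89 → go left; 78 > 68 → go right; 78 > 69 → go right; 78 < 83 → go left; 78 > 76 → go right; 78 < 81 → go left. Place as left child of 81.
Insert 35: 35 < 41 → go left; 35 > 21 → go right; 35 > 23 → go right; 35 > 28 → go right. Place as right child of 28.
Insert 66: 66 > 41 → go right; 66 < 89 → go left; 66 < 68 → go left; 66 > 65 → go right. Place as right child of 65.

Path to 72: 41 → 89 → 68 → 69 → 83 → 76 → 74 → 72, which is 7 edges.

7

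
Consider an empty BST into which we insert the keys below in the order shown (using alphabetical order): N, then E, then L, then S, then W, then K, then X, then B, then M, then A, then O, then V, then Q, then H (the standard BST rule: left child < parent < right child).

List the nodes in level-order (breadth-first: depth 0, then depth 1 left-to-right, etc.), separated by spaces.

N E S B L O W A K M Q V X H

Resulting structure (node: left, right):
  N: L=E, R=S
  E: L=B, R=L
  L: L=K, R=M
  S: L=O, R=W
  W: L=V, R=X
  K: L=H, R=–
  X: L=–, R=–
  B: L=A, R=–
  M: L=–, R=–
  A: L=–, R=–
  O: L=–, R=Q
  V: L=–, R=–
  Q: L=–, R=–
  H: L=–, R=–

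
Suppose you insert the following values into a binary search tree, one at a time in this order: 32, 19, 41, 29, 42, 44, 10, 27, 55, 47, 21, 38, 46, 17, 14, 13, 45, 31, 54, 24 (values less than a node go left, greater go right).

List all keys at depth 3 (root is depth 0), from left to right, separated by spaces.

Insert 32: tree is empty, so 32 becomes the root.
Insert 19: 19 < 32 → go left. Place as left child of 32.
Insert 41: 41 > 32 → go right. Place as right child of 32.
Insert 29: 29 < 32 → go left; 29 > 19 → go right. Place as right child of 19.
Insert 42: 42 > 32 → go right; 42 > 41 → go right. Place as right child of 41.
Insert 44: 44 > 32 → go right; 44 > 41 → go right; 44 > 42 → go right. Place as right child of 42.
Insert 10: 10 < 32 → go left; 10 < 19 → go left. Place as left child of 19.
Insert 27: 27 < 32 → go left; 27 > 19 → go right; 27 < 29 → go left. Place as left child of 29.
Insert 55: 55 > 32 → go right; 55 > 41 → go right; 55 > 42 → go right; 55 > 44 → go right. Place as right child of 44.
Insert 47: 47 > 32 → go right; 47 > 41 → go right; 47 > 42 → go right; 47 > 44 → go right; 47 < 55 → go left. Place as left child of 55.
Insert 21: 21 < 32 → go left; 21 > 19 → go right; 21 < 29 → go left; 21 < 27 → go left. Place as left child of 27.
Insert 38: 38 > 32 → go right; 38 < 41 → go left. Place as left child of 41.
Insert 46: 46 > 32 → go right; 46 > 41 → go right; 46 > 42 → go right; 46 > 44 → go right; 46 < 55 → go left; 46 < 47 → go left. Place as left child of 47.
Insert 17: 17 < 32 → go left; 17 < 19 → go left; 17 > 10 → go right. Place as right child of 10.
Insert 14: 14 < 32 → go left; 14 < 19 → go left; 14 > 10 → go right; 14 < 17 → go left. Place as left child of 17.
Insert 13: 13 < 32 → go left; 13 < 19 → go left; 13 > 10 → go right; 13 < 17 → go left; 13 < 14 → go left. Place as left child of 14.
Insert 45: 45 > 32 → go right; 45 > 41 → go right; 45 > 42 → go right; 45 > 44 → go right; 45 < 55 → go left; 45 < 47 → go left; 45 < 46 → go left. Place as left child of 46.
Insert 31: 31 < 32 → go left; 31 > 19 → go right; 31 > 29 → go right. Place as right child of 29.
Insert 54: 54 > 32 → go right; 54 > 41 → go right; 54 > 42 → go right; 54 > 44 → go right; 54 < 55 → go left; 54 > 47 → go right. Place as right child of 47.
Insert 24: 24 < 32 → go left; 24 > 19 → go right; 24 < 29 → go left; 24 < 27 → go left; 24 > 21 → go right. Place as right child of 21.

17 27 31 44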